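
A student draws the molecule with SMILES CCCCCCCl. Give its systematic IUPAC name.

The longest carbon chain is 6 atoms: the parent is hexane.
Choose the numbering such that the substituent locant set {1} is lower than {6} at the first point of difference.
This places a chloro group at C-1.
Assembling the pieces gives 1-chlorohexane.

1-chlorohexane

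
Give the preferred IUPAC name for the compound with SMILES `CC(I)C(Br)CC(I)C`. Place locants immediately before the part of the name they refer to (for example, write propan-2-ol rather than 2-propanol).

The longest continuous carbon chain has 6 atoms, so the parent hydride is hexane.
Choose the numbering such that the substituent locant set {2,3,5} is lower than {2,4,5} at the first point of difference.
With this numbering: a bromo group at C-3; iodo groups at C-2 and C-5.
The substituents are ordered alphabetically, ignoring any di-/tri- multipliers.
Assembling the pieces gives 3-bromo-2,5-diiodohexane.

3-bromo-2,5-diiodohexane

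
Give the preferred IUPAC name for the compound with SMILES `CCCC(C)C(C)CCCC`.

The parent chain contains 9 carbons (nonane).
The numbering direction is chosen so that the substituent locant set {4,5} is lower than {5,6} at the first point of difference.
This places methyl groups at C-4 and C-5.
Assembling the pieces gives 4,5-dimethylnonane.

4,5-dimethylnonane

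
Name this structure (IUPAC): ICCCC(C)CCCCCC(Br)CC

The longest continuous carbon chain has 12 atoms, so the parent hydride is dodecane.
Choose the numbering such that the substituent locant set {1,4,10} is lower than {3,9,12} at the first point of difference.
That gives a bromo group at C-10; an iodo group at C-1; a methyl group at C-4.
Substituent prefixes are cited in alphabetical order (multiplying prefixes like di-/tri- are ignored for ordering).
Putting it together: 10-bromo-1-iodo-4-methyldodecane.

10-bromo-1-iodo-4-methyldodecane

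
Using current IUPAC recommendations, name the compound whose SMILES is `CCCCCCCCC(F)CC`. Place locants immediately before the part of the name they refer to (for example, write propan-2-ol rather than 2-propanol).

The longest carbon chain is 11 atoms: the parent is undecane.
Number the chain so that the substituent locant set {3} is lower than {9} at the first point of difference.
That gives a fluoro group at C-3.
Assembling the pieces gives 3-fluoroundecane.

3-fluoroundecane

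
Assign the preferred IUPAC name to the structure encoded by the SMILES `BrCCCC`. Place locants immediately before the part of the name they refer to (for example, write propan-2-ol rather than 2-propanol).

1-bromobutane

The longest continuous carbon chain has 4 atoms, so the parent hydride is butane.
The numbering direction is chosen so that the substituent locant set {1} is lower than {4} at the first point of difference.
With this numbering: a bromo group at C-1.
Assembling the pieces gives 1-bromobutane.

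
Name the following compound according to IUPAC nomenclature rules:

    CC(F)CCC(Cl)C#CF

The longest chain bearing the multiple bond is 7 carbons long (heptane).
A C≡C triple bond in the chain gives the infix -yne-.
The numbering direction is chosen so that numbering from this end puts the triple bond at C-1 rather than C-6.
This places the triple bond between C-1 and C-2; a chloro group at C-3; fluoro groups at C-1 and C-6.
Substituent prefixes are cited in alphabetical order (multiplying prefixes like di-/tri- are ignored for ordering).
Assembling the pieces gives 3-chloro-1,6-difluorohept-1-yne.

3-chloro-1,6-difluorohept-1-yne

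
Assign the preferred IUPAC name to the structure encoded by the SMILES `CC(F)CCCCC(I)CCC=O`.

Counting along the main chain through the –CHO group gives 10 carbons: the parent is decane.
The highest-priority functional group is an aldehyde (terminal –CHO), so the name ends in -al.
The numbering direction is chosen so that the aldehyde carbon is C-1 by definition.
With this numbering: a fluoro group at C-9; an iodo group at C-4.
Substituent prefixes are cited in alphabetical order (multiplying prefixes like di-/tri- are ignored for ordering).
Assembling the pieces gives 9-fluoro-4-iododecanal.

9-fluoro-4-iododecanal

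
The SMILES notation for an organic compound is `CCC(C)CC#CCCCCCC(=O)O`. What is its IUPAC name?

The longest chain bearing the –COOH group and the multiple bond is 12 carbons long (dodecane).
The principal characteristic group is a carboxylic acid (terminal –COOH), named with the suffix -oic acid.
A C≡C triple bond in the chain gives the infix -yne-.
The numbering direction is chosen so that the carboxylic acid carbon is C-1 by definition.
With this numbering: the triple bond between C-7 and C-8; a methyl group at C-10.
The name is 10-methyldodec-7-ynoic acid.

10-methyldodec-7-ynoic acid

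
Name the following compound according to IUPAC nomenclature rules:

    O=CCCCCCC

heptanal

The longest chain bearing the –CHO group is 7 carbons long (heptane).
An aldehyde (terminal –CHO) is the principal characteristic group, giving the suffix -al.
The numbering direction is chosen so that the aldehyde carbon is C-1 by definition.
The name is heptanal.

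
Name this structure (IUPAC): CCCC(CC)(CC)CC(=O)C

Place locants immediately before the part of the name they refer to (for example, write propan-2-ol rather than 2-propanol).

The longest chain bearing the carbonyl is 7 carbons long (heptane).
A ketone (C=O on an internal carbon) is the principal characteristic group, giving the suffix -one.
Choose the numbering such that numbering from this end puts the carbonyl group at C-2 rather than C-6.
With this numbering: the carbonyl at C-2; two ethyl groups at C-4.
Assembling the pieces gives 4,4-diethylheptan-2-one.

4,4-diethylheptan-2-one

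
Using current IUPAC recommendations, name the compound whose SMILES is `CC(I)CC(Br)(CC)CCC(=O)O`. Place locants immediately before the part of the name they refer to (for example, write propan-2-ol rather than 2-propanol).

Counting along the main chain through the –COOH group gives 7 carbons: the parent is heptane.
A carboxylic acid (terminal –COOH) is the principal characteristic group, giving the suffix -oic acid.
Choose the numbering such that the carboxylic acid carbon is C-1 by definition.
That gives a bromo group at C-4; an ethyl group at C-4; an iodo group at C-6.
Prefixes are listed alphabetically: bromo, ethyl, iodo.
Putting it together: 4-bromo-4-ethyl-6-iodoheptanoic acid.

4-bromo-4-ethyl-6-iodoheptanoic acid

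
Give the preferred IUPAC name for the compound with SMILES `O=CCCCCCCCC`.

nonanal

Counting along the main chain through the –CHO group gives 9 carbons: the parent is nonane.
An aldehyde (terminal –CHO) is the principal characteristic group, giving the suffix -al.
The numbering direction is chosen so that the aldehyde carbon is C-1 by definition.
Putting it together: nonanal.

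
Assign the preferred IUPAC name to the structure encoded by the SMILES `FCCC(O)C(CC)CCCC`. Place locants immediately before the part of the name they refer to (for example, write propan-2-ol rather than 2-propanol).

The longest chain bearing the –OH group is 8 carbons long (octane).
The principal characteristic group is an alcohol (–OH), named with the suffix -ol.
Choose the numbering such that numbering from this end puts the hydroxyl group at C-3 rather than C-6.
This places the hydroxyl at C-3; an ethyl group at C-4; a fluoro group at C-1.
Substituent prefixes are cited in alphabetical order (multiplying prefixes like di-/tri- are ignored for ordering).
Putting it together: 4-ethyl-1-fluorooctan-3-ol.

4-ethyl-1-fluorooctan-3-ol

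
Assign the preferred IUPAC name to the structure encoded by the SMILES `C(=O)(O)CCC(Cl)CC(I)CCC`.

Counting along the main chain through the –COOH group gives 9 carbons: the parent is nonane.
The highest-priority functional group is a carboxylic acid (terminal –COOH), so the name ends in -oic acid.
Choose the numbering such that the carboxylic acid carbon is C-1 by definition.
That gives a chloro group at C-4; an iodo group at C-6.
The substituents are ordered alphabetically, ignoring any di-/tri- multipliers.
The name is 4-chloro-6-iodononanoic acid.

4-chloro-6-iodononanoic acid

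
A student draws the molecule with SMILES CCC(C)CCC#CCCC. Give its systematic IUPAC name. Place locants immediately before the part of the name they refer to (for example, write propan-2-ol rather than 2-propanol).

8-methyldec-4-yne

The longest carbon chain that includes the multiple bond has 10 carbons, so the parent hydride is decane.
A C≡C triple bond in the chain gives the infix -yne-.
The numbering direction is chosen so that numbering from this end puts the triple bond at C-4 rather than C-6.
With this numbering: the triple bond between C-4 and C-5; a methyl group at C-8.
Putting it together: 8-methyldec-4-yne.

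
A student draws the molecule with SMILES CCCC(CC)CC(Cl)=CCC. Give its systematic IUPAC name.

4-chloro-6-ethylnon-3-ene

The longest chain bearing the multiple bond is 9 carbons long (nonane).
A C=C double bond in the chain gives the infix -ene-.
Number the chain so that numbering from this end puts the double bond at C-3 rather than C-6.
That gives the double bond between C-3 and C-4; a chloro group at C-4; an ethyl group at C-6.
The substituents are ordered alphabetically, ignoring any di-/tri- multipliers.
Assembling the pieces gives 4-chloro-6-ethylnon-3-ene.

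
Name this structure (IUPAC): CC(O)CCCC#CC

oct-6-yn-2-ol

The longest carbon chain that includes the –OH group and the multiple bond has 8 carbons, so the parent hydride is octane.
The highest-priority functional group is an alcohol (–OH), so the name ends in -ol.
There is one C≡C triple bond, indicated by the ending -yne.
Choose the numbering such that numbering from this end puts the hydroxyl group at C-2 rather than C-7.
That gives the hydroxyl at C-2; the triple bond between C-6 and C-7.
Putting it together: oct-6-yn-2-ol.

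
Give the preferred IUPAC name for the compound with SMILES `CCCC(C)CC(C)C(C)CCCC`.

4,6,7-trimethylundecane

The parent chain contains 11 carbons (undecane).
Number the chain so that the substituent locant set {4,6,7} is lower than {5,6,8} at the first point of difference.
This places methyl groups at C-4 and C-6 and C-7.
Assembling the pieces gives 4,6,7-trimethylundecane.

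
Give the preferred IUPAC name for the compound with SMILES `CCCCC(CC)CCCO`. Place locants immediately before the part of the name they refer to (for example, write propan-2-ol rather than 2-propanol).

Counting along the main chain through the –OH group gives 8 carbons: the parent is octane.
The highest-priority functional group is an alcohol (–OH), so the name ends in -ol.
Number the chain so that numbering from this end puts the hydroxyl group at C-1 rather than C-8.
That gives the hydroxyl at C-1; an ethyl group at C-4.
Putting it together: 4-ethyloctan-1-ol.

4-ethyloctan-1-ol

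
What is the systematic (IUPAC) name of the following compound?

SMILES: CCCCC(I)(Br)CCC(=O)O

Counting along the main chain through the –COOH group gives 8 carbons: the parent is octane.
A carboxylic acid (terminal –COOH) is the principal characteristic group, giving the suffix -oic acid.
Number the chain so that the carboxylic acid carbon is C-1 by definition.
That gives a bromo group at C-4; an iodo group at C-4.
The substituents are ordered alphabetically, ignoring any di-/tri- multipliers.
Assembling the pieces gives 4-bromo-4-iodooctanoic acid.

4-bromo-4-iodooctanoic acid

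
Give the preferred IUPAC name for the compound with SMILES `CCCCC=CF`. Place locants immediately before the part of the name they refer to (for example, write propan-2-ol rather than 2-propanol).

Counting along the main chain through the multiple bond gives 6 carbons: the parent is hexane.
There is one C=C double bond, indicated by the ending -ene.
Number the chain so that numbering from this end puts the double bond at C-1 rather than C-5.
With this numbering: the double bond between C-1 and C-2; a fluoro group at C-1.
Assembling the pieces gives 1-fluorohex-1-ene.

1-fluorohex-1-ene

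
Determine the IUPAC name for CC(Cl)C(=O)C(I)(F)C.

4-chloro-2-fluoro-2-iodopentan-3-one

The longest chain bearing the carbonyl is 5 carbons long (pentane).
A ketone (C=O on an internal carbon) is the principal characteristic group, giving the suffix -one.
Choose the numbering such that the substituent locant set {2,2,4} is lower than {2,4,4} at the first point of difference.
That gives the carbonyl at C-3; a chloro group at C-4; a fluoro group at C-2; an iodo group at C-2.
The substituents are ordered alphabetically, ignoring any di-/tri- multipliers.
Putting it together: 4-chloro-2-fluoro-2-iodopentan-3-one.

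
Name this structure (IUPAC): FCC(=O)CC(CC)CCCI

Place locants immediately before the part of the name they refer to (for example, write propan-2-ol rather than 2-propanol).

Counting along the main chain through the carbonyl gives 7 carbons: the parent is heptane.
A ketone (C=O on an internal carbon) is the principal characteristic group, giving the suffix -one.
Choose the numbering such that numbering from this end puts the carbonyl group at C-2 rather than C-6.
That gives the carbonyl at C-2; an ethyl group at C-4; a fluoro group at C-1; an iodo group at C-7.
Prefixes are listed alphabetically: ethyl, fluoro, iodo.
The name is 4-ethyl-1-fluoro-7-iodoheptan-2-one.

4-ethyl-1-fluoro-7-iodoheptan-2-one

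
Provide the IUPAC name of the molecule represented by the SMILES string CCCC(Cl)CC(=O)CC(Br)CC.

3-bromo-7-chlorodecan-5-one

The longest carbon chain that includes the carbonyl has 10 carbons, so the parent hydride is decane.
The highest-priority functional group is a ketone (C=O on an internal carbon), so the name ends in -one.
Choose the numbering such that numbering from this end puts the carbonyl group at C-5 rather than C-6.
With this numbering: the carbonyl at C-5; a bromo group at C-3; a chloro group at C-7.
Substituent prefixes are cited in alphabetical order (multiplying prefixes like di-/tri- are ignored for ordering).
The name is 3-bromo-7-chlorodecan-5-one.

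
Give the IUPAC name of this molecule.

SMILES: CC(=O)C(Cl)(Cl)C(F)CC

Counting along the main chain through the carbonyl gives 6 carbons: the parent is hexane.
A ketone (C=O on an internal carbon) is the principal characteristic group, giving the suffix -one.
Number the chain so that numbering from this end puts the carbonyl group at C-2 rather than C-5.
With this numbering: the carbonyl at C-2; two chloro groups at C-3; a fluoro group at C-4.
Substituent prefixes are cited in alphabetical order (multiplying prefixes like di-/tri- are ignored for ordering).
The name is 3,3-dichloro-4-fluorohexan-2-one.

3,3-dichloro-4-fluorohexan-2-one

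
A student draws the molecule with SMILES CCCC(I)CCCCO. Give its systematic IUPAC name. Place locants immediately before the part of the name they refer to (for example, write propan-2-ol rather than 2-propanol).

Counting along the main chain through the –OH group gives 8 carbons: the parent is octane.
The principal characteristic group is an alcohol (–OH), named with the suffix -ol.
Choose the numbering such that numbering from this end puts the hydroxyl group at C-1 rather than C-8.
That gives the hydroxyl at C-1; an iodo group at C-5.
Assembling the pieces gives 5-iodooctan-1-ol.

5-iodooctan-1-ol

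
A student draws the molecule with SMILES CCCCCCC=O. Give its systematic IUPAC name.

Counting along the main chain through the –CHO group gives 7 carbons: the parent is heptane.
An aldehyde (terminal –CHO) is the principal characteristic group, giving the suffix -al.
Choose the numbering such that the aldehyde carbon is C-1 by definition.
The name is heptanal.

heptanal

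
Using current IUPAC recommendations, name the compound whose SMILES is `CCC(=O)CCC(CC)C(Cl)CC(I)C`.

The longest chain bearing the carbonyl is 10 carbons long (decane).
A ketone (C=O on an internal carbon) is the principal characteristic group, giving the suffix -one.
Number the chain so that numbering from this end puts the carbonyl group at C-3 rather than C-8.
With this numbering: the carbonyl at C-3; a chloro group at C-7; an ethyl group at C-6; an iodo group at C-9.
Prefixes are listed alphabetically: chloro, ethyl, iodo.
The name is 7-chloro-6-ethyl-9-iododecan-3-one.

7-chloro-6-ethyl-9-iododecan-3-one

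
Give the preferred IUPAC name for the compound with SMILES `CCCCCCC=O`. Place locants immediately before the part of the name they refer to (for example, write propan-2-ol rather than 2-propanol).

heptanal

Counting along the main chain through the –CHO group gives 7 carbons: the parent is heptane.
An aldehyde (terminal –CHO) is the principal characteristic group, giving the suffix -al.
The numbering direction is chosen so that the aldehyde carbon is C-1 by definition.
Assembling the pieces gives heptanal.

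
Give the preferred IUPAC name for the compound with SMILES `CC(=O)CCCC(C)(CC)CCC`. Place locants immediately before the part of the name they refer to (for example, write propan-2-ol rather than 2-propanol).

The longest chain bearing the carbonyl is 9 carbons long (nonane).
A ketone (C=O on an internal carbon) is the principal characteristic group, giving the suffix -one.
The numbering direction is chosen so that numbering from this end puts the carbonyl group at C-2 rather than C-8.
That gives the carbonyl at C-2; an ethyl group at C-6; a methyl group at C-6.
The substituents are ordered alphabetically, ignoring any di-/tri- multipliers.
Assembling the pieces gives 6-ethyl-6-methylnonan-2-one.

6-ethyl-6-methylnonan-2-one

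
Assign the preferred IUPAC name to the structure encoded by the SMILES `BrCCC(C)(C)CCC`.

The longest carbon chain is 6 atoms: the parent is hexane.
The numbering direction is chosen so that the substituent locant set {1,3,3} is lower than {4,4,6} at the first point of difference.
This places a bromo group at C-1; two methyl groups at C-3.
The substituents are ordered alphabetically, ignoring any di-/tri- multipliers.
The name is 1-bromo-3,3-dimethylhexane.

1-bromo-3,3-dimethylhexane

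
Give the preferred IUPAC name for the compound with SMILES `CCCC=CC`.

The longest chain bearing the multiple bond is 6 carbons long (hexane).
A C=C double bond in the chain gives the infix -ene-.
The numbering direction is chosen so that numbering from this end puts the double bond at C-2 rather than C-4.
This places the double bond between C-2 and C-3.
Assembling the pieces gives hex-2-ene.

hex-2-ene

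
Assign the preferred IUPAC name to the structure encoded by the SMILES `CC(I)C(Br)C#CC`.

The longest carbon chain that includes the multiple bond has 6 carbons, so the parent hydride is hexane.
The chain contains a C≡C triple bond, so the unsaturation ending is -yne.
Choose the numbering such that numbering from this end puts the triple bond at C-2 rather than C-4.
That gives the triple bond between C-2 and C-3; a bromo group at C-4; an iodo group at C-5.
Prefixes are listed alphabetically: bromo, iodo.
Putting it together: 4-bromo-5-iodohex-2-yne.

4-bromo-5-iodohex-2-yne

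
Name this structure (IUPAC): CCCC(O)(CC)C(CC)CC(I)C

The longest carbon chain that includes the –OH group has 8 carbons, so the parent hydride is octane.
An alcohol (–OH) is the principal characteristic group, giving the suffix -ol.
Number the chain so that numbering from this end puts the hydroxyl group at C-4 rather than C-5.
With this numbering: the hydroxyl at C-4; ethyl groups at C-4 and C-5; an iodo group at C-7.
Substituent prefixes are cited in alphabetical order (multiplying prefixes like di-/tri- are ignored for ordering).
Assembling the pieces gives 4,5-diethyl-7-iodooctan-4-ol.

4,5-diethyl-7-iodooctan-4-ol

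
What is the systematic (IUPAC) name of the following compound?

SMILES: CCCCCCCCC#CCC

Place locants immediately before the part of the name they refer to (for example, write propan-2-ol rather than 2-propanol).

dodec-3-yne

Counting along the main chain through the multiple bond gives 12 carbons: the parent is dodecane.
A C≡C triple bond in the chain gives the infix -yne-.
Choose the numbering such that numbering from this end puts the triple bond at C-3 rather than C-9.
This places the triple bond between C-3 and C-4.
Putting it together: dodec-3-yne.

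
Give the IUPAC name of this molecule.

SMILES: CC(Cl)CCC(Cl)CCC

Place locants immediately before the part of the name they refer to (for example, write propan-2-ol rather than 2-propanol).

The parent chain contains 8 carbons (octane).
Number the chain so that the substituent locant set {2,5} is lower than {4,7} at the first point of difference.
That gives chloro groups at C-2 and C-5.
Putting it together: 2,5-dichlorooctane.

2,5-dichlorooctane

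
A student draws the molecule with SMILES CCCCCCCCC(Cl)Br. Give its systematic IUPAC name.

The parent chain contains 9 carbons (nonane).
The numbering direction is chosen so that the substituent locant set {1,1} is lower than {9,9} at the first point of difference.
This places a bromo group at C-1; a chloro group at C-1.
The substituents are ordered alphabetically, ignoring any di-/tri- multipliers.
Assembling the pieces gives 1-bromo-1-chlorononane.

1-bromo-1-chlorononane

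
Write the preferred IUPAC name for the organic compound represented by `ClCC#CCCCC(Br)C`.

7-bromo-1-chlorooct-2-yne

The longest carbon chain that includes the multiple bond has 8 carbons, so the parent hydride is octane.
A C≡C triple bond in the chain gives the infix -yne-.
Number the chain so that numbering from this end puts the triple bond at C-2 rather than C-6.
This places the triple bond between C-2 and C-3; a bromo group at C-7; a chloro group at C-1.
The substituents are ordered alphabetically, ignoring any di-/tri- multipliers.
Putting it together: 7-bromo-1-chlorooct-2-yne.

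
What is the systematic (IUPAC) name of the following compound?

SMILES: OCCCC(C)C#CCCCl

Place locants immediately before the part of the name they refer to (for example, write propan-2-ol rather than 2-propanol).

Counting along the main chain through the –OH group and the multiple bond gives 8 carbons: the parent is octane.
An alcohol (–OH) is the principal characteristic group, giving the suffix -ol.
The chain contains a C≡C triple bond, so the unsaturation ending is -yne.
Choose the numbering such that numbering from this end puts the hydroxyl group at C-1 rather than C-8.
That gives the hydroxyl at C-1; the triple bond between C-5 and C-6; a chloro group at C-8; a methyl group at C-4.
Prefixes are listed alphabetically: chloro, methyl.
The name is 8-chloro-4-methyloct-5-yn-1-ol.

8-chloro-4-methyloct-5-yn-1-ol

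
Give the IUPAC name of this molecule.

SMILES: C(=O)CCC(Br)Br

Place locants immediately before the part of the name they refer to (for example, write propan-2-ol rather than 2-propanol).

4,4-dibromobutanal

Counting along the main chain through the –CHO group gives 4 carbons: the parent is butane.
The principal characteristic group is an aldehyde (terminal –CHO), named with the suffix -al.
Number the chain so that the aldehyde carbon is C-1 by definition.
With this numbering: two bromo groups at C-4.
The name is 4,4-dibromobutanal.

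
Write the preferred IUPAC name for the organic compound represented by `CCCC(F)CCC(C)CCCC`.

4-fluoro-7-methylundecane

The parent chain contains 11 carbons (undecane).
Number the chain so that the substituent locant set {4,7} is lower than {5,8} at the first point of difference.
With this numbering: a fluoro group at C-4; a methyl group at C-7.
The substituents are ordered alphabetically, ignoring any di-/tri- multipliers.
Assembling the pieces gives 4-fluoro-7-methylundecane.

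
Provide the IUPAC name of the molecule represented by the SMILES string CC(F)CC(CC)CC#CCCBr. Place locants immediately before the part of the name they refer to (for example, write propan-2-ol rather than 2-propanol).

1-bromo-6-ethyl-8-fluoronon-3-yne

The longest chain bearing the multiple bond is 9 carbons long (nonane).
A C≡C triple bond in the chain gives the infix -yne-.
Choose the numbering such that numbering from this end puts the triple bond at C-3 rather than C-6.
That gives the triple bond between C-3 and C-4; a bromo group at C-1; an ethyl group at C-6; a fluoro group at C-8.
The substituents are ordered alphabetically, ignoring any di-/tri- multipliers.
The name is 1-bromo-6-ethyl-8-fluoronon-3-yne.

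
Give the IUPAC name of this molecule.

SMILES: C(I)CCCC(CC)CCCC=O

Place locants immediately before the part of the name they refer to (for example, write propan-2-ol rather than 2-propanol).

5-ethyl-9-iodononanal

The longest carbon chain that includes the –CHO group has 9 carbons, so the parent hydride is nonane.
An aldehyde (terminal –CHO) is the principal characteristic group, giving the suffix -al.
The numbering direction is chosen so that the aldehyde carbon is C-1 by definition.
With this numbering: an ethyl group at C-5; an iodo group at C-9.
Prefixes are listed alphabetically: ethyl, iodo.
Putting it together: 5-ethyl-9-iodononanal.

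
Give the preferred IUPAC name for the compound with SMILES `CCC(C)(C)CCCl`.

1-chloro-3,3-dimethylpentane

The longest carbon chain is 5 atoms: the parent is pentane.
The numbering direction is chosen so that the substituent locant set {1,3,3} is lower than {3,3,5} at the first point of difference.
This places a chloro group at C-1; two methyl groups at C-3.
Prefixes are listed alphabetically: chloro, methyl.
The name is 1-chloro-3,3-dimethylpentane.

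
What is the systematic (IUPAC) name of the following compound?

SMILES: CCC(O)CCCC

The longest chain bearing the –OH group is 7 carbons long (heptane).
The principal characteristic group is an alcohol (–OH), named with the suffix -ol.
Number the chain so that numbering from this end puts the hydroxyl group at C-3 rather than C-5.
That gives the hydroxyl at C-3.
The name is heptan-3-ol.

heptan-3-ol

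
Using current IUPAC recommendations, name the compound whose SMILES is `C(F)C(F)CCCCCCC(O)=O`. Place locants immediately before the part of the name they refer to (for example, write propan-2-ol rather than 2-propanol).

Counting along the main chain through the –COOH group gives 9 carbons: the parent is nonane.
The principal characteristic group is a carboxylic acid (terminal –COOH), named with the suffix -oic acid.
Choose the numbering such that the carboxylic acid carbon is C-1 by definition.
That gives fluoro groups at C-8 and C-9.
Putting it together: 8,9-difluorononanoic acid.

8,9-difluorononanoic acid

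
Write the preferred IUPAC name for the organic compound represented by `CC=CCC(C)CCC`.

Counting along the main chain through the multiple bond gives 8 carbons: the parent is octane.
The chain contains a C=C double bond, so the unsaturation ending is -ene.
Choose the numbering such that numbering from this end puts the double bond at C-2 rather than C-6.
With this numbering: the double bond between C-2 and C-3; a methyl group at C-5.
Assembling the pieces gives 5-methyloct-2-ene.

5-methyloct-2-ene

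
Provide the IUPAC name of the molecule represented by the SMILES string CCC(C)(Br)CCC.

The parent chain contains 6 carbons (hexane).
The numbering direction is chosen so that the substituent locant set {3,3} is lower than {4,4} at the first point of difference.
That gives a bromo group at C-3; a methyl group at C-3.
The substituents are ordered alphabetically, ignoring any di-/tri- multipliers.
The name is 3-bromo-3-methylhexane.

3-bromo-3-methylhexane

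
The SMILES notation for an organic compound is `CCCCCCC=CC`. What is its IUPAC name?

Counting along the main chain through the multiple bond gives 9 carbons: the parent is nonane.
A C=C double bond in the chain gives the infix -ene-.
The numbering direction is chosen so that numbering from this end puts the double bond at C-2 rather than C-7.
This places the double bond between C-2 and C-3.
The name is non-2-ene.

non-2-ene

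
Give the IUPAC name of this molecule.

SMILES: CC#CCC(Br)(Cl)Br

5,5-dibromo-5-chloropent-2-yne

The longest chain bearing the multiple bond is 5 carbons long (pentane).
There is one C≡C triple bond, indicated by the ending -yne.
Choose the numbering such that numbering from this end puts the triple bond at C-2 rather than C-3.
This places the triple bond between C-2 and C-3; two bromo groups at C-5; a chloro group at C-5.
Substituent prefixes are cited in alphabetical order (multiplying prefixes like di-/tri- are ignored for ordering).
Putting it together: 5,5-dibromo-5-chloropent-2-yne.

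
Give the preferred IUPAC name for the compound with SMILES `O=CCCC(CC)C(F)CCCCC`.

4-ethyl-5-fluorodecanal

Counting along the main chain through the –CHO group gives 10 carbons: the parent is decane.
The principal characteristic group is an aldehyde (terminal –CHO), named with the suffix -al.
Number the chain so that the aldehyde carbon is C-1 by definition.
With this numbering: an ethyl group at C-4; a fluoro group at C-5.
Substituent prefixes are cited in alphabetical order (multiplying prefixes like di-/tri- are ignored for ordering).
Putting it together: 4-ethyl-5-fluorodecanal.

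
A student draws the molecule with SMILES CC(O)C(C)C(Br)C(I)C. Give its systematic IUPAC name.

The longest chain bearing the –OH group is 6 carbons long (hexane).
The principal characteristic group is an alcohol (–OH), named with the suffix -ol.
Number the chain so that numbering from this end puts the hydroxyl group at C-2 rather than C-5.
This places the hydroxyl at C-2; a bromo group at C-4; an iodo group at C-5; a methyl group at C-3.
Prefixes are listed alphabetically: bromo, iodo, methyl.
Putting it together: 4-bromo-5-iodo-3-methylhexan-2-ol.

4-bromo-5-iodo-3-methylhexan-2-ol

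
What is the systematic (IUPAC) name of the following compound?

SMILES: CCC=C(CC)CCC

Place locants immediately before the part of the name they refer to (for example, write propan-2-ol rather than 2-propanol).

Counting along the main chain through the multiple bond gives 7 carbons: the parent is heptane.
A C=C double bond in the chain gives the infix -ene-.
Choose the numbering such that numbering from this end puts the double bond at C-3 rather than C-4.
This places the double bond between C-3 and C-4; an ethyl group at C-4.
The name is 4-ethylhept-3-ene.

4-ethylhept-3-ene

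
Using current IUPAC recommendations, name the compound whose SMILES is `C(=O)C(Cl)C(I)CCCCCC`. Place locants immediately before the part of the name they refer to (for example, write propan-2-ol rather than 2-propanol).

2-chloro-3-iodononanal

Counting along the main chain through the –CHO group gives 9 carbons: the parent is nonane.
The principal characteristic group is an aldehyde (terminal –CHO), named with the suffix -al.
The numbering direction is chosen so that the aldehyde carbon is C-1 by definition.
This places a chloro group at C-2; an iodo group at C-3.
Prefixes are listed alphabetically: chloro, iodo.
The name is 2-chloro-3-iodononanal.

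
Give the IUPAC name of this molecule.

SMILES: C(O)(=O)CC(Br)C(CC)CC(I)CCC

Counting along the main chain through the –COOH group gives 9 carbons: the parent is nonane.
The highest-priority functional group is a carboxylic acid (terminal –COOH), so the name ends in -oic acid.
Number the chain so that the carboxylic acid carbon is C-1 by definition.
That gives a bromo group at C-3; an ethyl group at C-4; an iodo group at C-6.
The substituents are ordered alphabetically, ignoring any di-/tri- multipliers.
The name is 3-bromo-4-ethyl-6-iodononanoic acid.

3-bromo-4-ethyl-6-iodononanoic acid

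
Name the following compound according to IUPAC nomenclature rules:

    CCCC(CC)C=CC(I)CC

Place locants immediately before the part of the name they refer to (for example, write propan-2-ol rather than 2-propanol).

The longest carbon chain that includes the multiple bond has 9 carbons, so the parent hydride is nonane.
There is one C=C double bond, indicated by the ending -ene.
The numbering direction is chosen so that numbering from this end puts the double bond at C-4 rather than C-5.
With this numbering: the double bond between C-4 and C-5; an ethyl group at C-6; an iodo group at C-3.
Prefixes are listed alphabetically: ethyl, iodo.
Putting it together: 6-ethyl-3-iodonon-4-ene.

6-ethyl-3-iodonon-4-ene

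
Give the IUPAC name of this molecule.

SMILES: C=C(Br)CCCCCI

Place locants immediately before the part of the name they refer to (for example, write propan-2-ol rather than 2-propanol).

Counting along the main chain through the multiple bond gives 7 carbons: the parent is heptane.
There is one C=C double bond, indicated by the ending -ene.
Choose the numbering such that numbering from this end puts the double bond at C-1 rather than C-6.
This places the double bond between C-1 and C-2; a bromo group at C-2; an iodo group at C-7.
Substituent prefixes are cited in alphabetical order (multiplying prefixes like di-/tri- are ignored for ordering).
Assembling the pieces gives 2-bromo-7-iodohept-1-ene.

2-bromo-7-iodohept-1-ene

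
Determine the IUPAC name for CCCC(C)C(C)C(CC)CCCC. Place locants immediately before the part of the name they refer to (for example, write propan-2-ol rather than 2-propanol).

The longest continuous carbon chain has 10 atoms, so the parent hydride is decane.
Choose the numbering such that the substituent locant set {4,5,6} is lower than {5,6,7} at the first point of difference.
This places an ethyl group at C-6; methyl groups at C-4 and C-5.
The substituents are ordered alphabetically, ignoring any di-/tri- multipliers.
The name is 6-ethyl-4,5-dimethyldecane.

6-ethyl-4,5-dimethyldecane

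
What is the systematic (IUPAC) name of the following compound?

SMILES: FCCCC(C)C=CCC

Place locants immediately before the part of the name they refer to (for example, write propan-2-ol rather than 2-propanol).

8-fluoro-5-methyloct-3-ene

Counting along the main chain through the multiple bond gives 8 carbons: the parent is octane.
The chain contains a C=C double bond, so the unsaturation ending is -ene.
Choose the numbering such that numbering from this end puts the double bond at C-3 rather than C-5.
This places the double bond between C-3 and C-4; a fluoro group at C-8; a methyl group at C-5.
Prefixes are listed alphabetically: fluoro, methyl.
The name is 8-fluoro-5-methyloct-3-ene.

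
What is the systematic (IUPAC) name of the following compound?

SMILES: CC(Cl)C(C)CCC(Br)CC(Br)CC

6,8-dibromo-2-chloro-3-methyldecane

The longest carbon chain is 10 atoms: the parent is decane.
The numbering direction is chosen so that the substituent locant set {2,3,6,8} is lower than {3,5,8,9} at the first point of difference.
With this numbering: bromo groups at C-6 and C-8; a chloro group at C-2; a methyl group at C-3.
Substituent prefixes are cited in alphabetical order (multiplying prefixes like di-/tri- are ignored for ordering).
Assembling the pieces gives 6,8-dibromo-2-chloro-3-methyldecane.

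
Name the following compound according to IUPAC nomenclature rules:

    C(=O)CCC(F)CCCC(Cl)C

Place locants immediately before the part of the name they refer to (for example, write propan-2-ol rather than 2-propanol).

8-chloro-4-fluorononanal

The longest carbon chain that includes the –CHO group has 9 carbons, so the parent hydride is nonane.
The highest-priority functional group is an aldehyde (terminal –CHO), so the name ends in -al.
The numbering direction is chosen so that the aldehyde carbon is C-1 by definition.
With this numbering: a chloro group at C-8; a fluoro group at C-4.
Prefixes are listed alphabetically: chloro, fluoro.
The name is 8-chloro-4-fluorononanal.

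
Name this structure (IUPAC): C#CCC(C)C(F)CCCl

Counting along the main chain through the multiple bond gives 7 carbons: the parent is heptane.
The chain contains a C≡C triple bond, so the unsaturation ending is -yne.
Number the chain so that numbering from this end puts the triple bond at C-1 rather than C-6.
With this numbering: the triple bond between C-1 and C-2; a chloro group at C-7; a fluoro group at C-5; a methyl group at C-4.
Substituent prefixes are cited in alphabetical order (multiplying prefixes like di-/tri- are ignored for ordering).
The name is 7-chloro-5-fluoro-4-methylhept-1-yne.

7-chloro-5-fluoro-4-methylhept-1-yne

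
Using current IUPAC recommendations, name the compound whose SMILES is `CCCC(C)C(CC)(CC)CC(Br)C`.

The parent chain contains 8 carbons (octane).
The numbering direction is chosen so that the substituent locant set {2,4,4,5} is lower than {4,5,5,7} at the first point of difference.
That gives a bromo group at C-2; two ethyl groups at C-4; a methyl group at C-5.
The substituents are ordered alphabetically, ignoring any di-/tri- multipliers.
Putting it together: 2-bromo-4,4-diethyl-5-methyloctane.

2-bromo-4,4-diethyl-5-methyloctane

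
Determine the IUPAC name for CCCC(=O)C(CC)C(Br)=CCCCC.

The longest chain bearing the carbonyl and the multiple bond is 11 carbons long (undecane).
The principal characteristic group is a ketone (C=O on an internal carbon), named with the suffix -one.
There is one C=C double bond, indicated by the ending -ene.
Number the chain so that numbering from this end puts the carbonyl group at C-4 rather than C-8.
That gives the carbonyl at C-4; the double bond between C-6 and C-7; a bromo group at C-6; an ethyl group at C-5.
Substituent prefixes are cited in alphabetical order (multiplying prefixes like di-/tri- are ignored for ordering).
Assembling the pieces gives 6-bromo-5-ethylundec-6-en-4-one.

6-bromo-5-ethylundec-6-en-4-one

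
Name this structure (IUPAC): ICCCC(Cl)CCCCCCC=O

The longest chain bearing the –CHO group is 11 carbons long (undecane).
An aldehyde (terminal –CHO) is the principal characteristic group, giving the suffix -al.
Number the chain so that the aldehyde carbon is C-1 by definition.
That gives a chloro group at C-8; an iodo group at C-11.
The substituents are ordered alphabetically, ignoring any di-/tri- multipliers.
Putting it together: 8-chloro-11-iodoundecanal.

8-chloro-11-iodoundecanal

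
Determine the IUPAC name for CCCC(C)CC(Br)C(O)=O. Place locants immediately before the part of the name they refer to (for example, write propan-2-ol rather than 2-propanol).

Counting along the main chain through the –COOH group gives 7 carbons: the parent is heptane.
A carboxylic acid (terminal –COOH) is the principal characteristic group, giving the suffix -oic acid.
Choose the numbering such that the carboxylic acid carbon is C-1 by definition.
That gives a bromo group at C-2; a methyl group at C-4.
Prefixes are listed alphabetically: bromo, methyl.
Putting it together: 2-bromo-4-methylheptanoic acid.

2-bromo-4-methylheptanoic acid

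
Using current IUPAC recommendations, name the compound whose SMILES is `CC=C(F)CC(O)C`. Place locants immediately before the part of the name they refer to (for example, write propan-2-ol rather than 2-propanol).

The longest chain bearing the –OH group and the multiple bond is 6 carbons long (hexane).
An alcohol (–OH) is the principal characteristic group, giving the suffix -ol.
The chain contains a C=C double bond, so the unsaturation ending is -ene.
Number the chain so that numbering from this end puts the hydroxyl group at C-2 rather than C-5.
This places the hydroxyl at C-2; the double bond between C-4 and C-5; a fluoro group at C-4.
The name is 4-fluorohex-4-en-2-ol.

4-fluorohex-4-en-2-ol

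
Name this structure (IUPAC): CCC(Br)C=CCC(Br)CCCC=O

Counting along the main chain through the –CHO group and the multiple bond gives 11 carbons: the parent is undecane.
An aldehyde (terminal –CHO) is the principal characteristic group, giving the suffix -al.
The chain contains a C=C double bond, so the unsaturation ending is -ene.
Number the chain so that the aldehyde carbon is C-1 by definition.
With this numbering: the double bond between C-7 and C-8; bromo groups at C-5 and C-9.
The name is 5,9-dibromoundec-7-enal.

5,9-dibromoundec-7-enal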